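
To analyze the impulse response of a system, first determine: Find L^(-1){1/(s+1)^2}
L^(-1){1/(s-a)^n}=t^(n-1)·e^(at)/(n-1)!
Here a=-1, n=2: t^1·e^(-t)/1

Answer: t·e^(-t)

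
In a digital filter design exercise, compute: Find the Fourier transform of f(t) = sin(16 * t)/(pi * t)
sin(W * t)/(pi * t) = (W/pi) * sinc(W * t/pi) is the impulse response of the ideal low-pass filter with cutoff W (here W = 16).
Its Fourier transform is a rectangular function:
F(omega) = 1 for |omega| < 16, 0 otherwise

Answer: rect(omega/32) [i.e., 1 for |omega| < 16, 0 otherwise]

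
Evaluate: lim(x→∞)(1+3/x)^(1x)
Rewrite as [(1+3/x)^x]^1.
lim(1+3/x)^x=e^3, so limit=(e^3)^1=e^3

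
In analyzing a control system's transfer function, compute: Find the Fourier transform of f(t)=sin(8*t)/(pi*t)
sin(W * t)/(pi * t)=(W/pi) * sinc(W * t/pi) is the impulse response of the ideal low-pass filter with cutoff W (here W=8).
Its Fourier transform is a rectangular function:
F(omega)=1 for |omega| < 8, 0 otherwise

Answer: rect(omega/16) [i.e., 1 for |omega| < 8, 0 otherwise]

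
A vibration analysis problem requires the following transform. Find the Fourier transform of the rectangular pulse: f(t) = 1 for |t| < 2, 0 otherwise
F(omega) = integral from -2 to 2 of e^(-j*omega*t) dt
= 2*sin(2*omega)/omega = 4*sinc(2*omega/pi)

Answer: 2*sin(2*omega)/omega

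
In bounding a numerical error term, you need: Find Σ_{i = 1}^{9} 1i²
= 1·n(n+1)(2n+1)/6 = 1·9·10·19/6 = 285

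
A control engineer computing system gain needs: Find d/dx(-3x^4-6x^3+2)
Power rule: d/dx(ax^n) = n·a·x^(n-1)
Term by term: -12·x^3-18·x^2

Answer: -12x^3-18x^2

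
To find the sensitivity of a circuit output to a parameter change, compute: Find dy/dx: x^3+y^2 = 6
Differentiate: 3x^2 + 2y·(dy/dx) = 0
dy/dx = -3x^2/(2y)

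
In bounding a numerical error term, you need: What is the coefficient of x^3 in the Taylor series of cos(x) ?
cos(x) has only even powers. Coefficient of x^3=0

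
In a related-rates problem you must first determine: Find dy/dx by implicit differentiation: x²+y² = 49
Differentiate both sides: 2x + 2y·(dy/dx) = 0
Solve: dy/dx = -2x/(2y) = -x/y

Answer: dy/dx = -x/y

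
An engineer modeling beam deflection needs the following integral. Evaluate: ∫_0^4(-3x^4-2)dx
Step 1: Find antiderivative F(x) = (-3/5)x^5-2x
Step 2: F(4) - F(0) = -3112/5 - (0) = -3112/5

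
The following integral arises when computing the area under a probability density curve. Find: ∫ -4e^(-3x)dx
Since d/dx[e^(-3x)]=-3e^(-3x), we get 4/3 e^(-3x)+C

Answer: (4/3)e^(-3x)+C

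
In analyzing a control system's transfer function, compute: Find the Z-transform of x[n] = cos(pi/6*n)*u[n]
Z{cos(w0 * n) * u[n]}=z(z - cos(w0))/(z^2-2z * cos(w0)+1)
With w0=pi/6: X(z)=z(z - cos(pi/6))/(z^2-2z * cos(pi/6)+1)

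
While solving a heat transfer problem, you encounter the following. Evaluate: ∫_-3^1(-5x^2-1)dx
Step 1: Find antiderivative F(x) = (-5/3)x^3 - x
Step 2: F(1) - F(-3) = -8/3 - (48) = -152/3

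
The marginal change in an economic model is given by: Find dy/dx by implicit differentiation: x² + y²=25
Differentiate both sides: 2x+2y·(dy/dx) = 0
Solve: dy/dx = -2x/(2y) = -x/y

Answer: dy/dx = -x/y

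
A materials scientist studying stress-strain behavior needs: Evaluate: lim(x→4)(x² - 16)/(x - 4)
Factor: (x² - 16) = (x-4)(x+4)
Cancel (x-4): lim(x→4) (x+4) = 8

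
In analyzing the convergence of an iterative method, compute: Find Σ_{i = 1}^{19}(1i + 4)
= 1·Σ i+4·19 = 1·190+76 = 266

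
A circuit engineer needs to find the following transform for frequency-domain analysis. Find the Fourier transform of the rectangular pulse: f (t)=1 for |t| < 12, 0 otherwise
F(omega)=integral from -12 to 12 of e^(-j * omega * t) dt
=2 * sin(12 * omega)/omega=24 * sinc(12 * omega/pi)

Answer: 2 * sin(12 * omega)/omega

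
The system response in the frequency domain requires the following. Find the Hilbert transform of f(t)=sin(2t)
The Hilbert transform shifts each frequency component by -pi/2.
H{sin(wt)}=-cos(wt)
With w=2: H{sin(2t)}=-cos(2t)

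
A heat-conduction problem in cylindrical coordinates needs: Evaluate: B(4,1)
B(x,y) = Γ(x)Γ(y)/Γ(x + y) = (x-1)!(y-1)!/(x + y-1)!
B(4,1) = 3!·0!/4! = 1/4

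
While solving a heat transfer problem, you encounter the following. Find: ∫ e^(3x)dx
Since d/dx[e^(3x)] = 3e^(3x), we get 1/3 e^(3x) + C

Answer: (1/3)e^(3x) + C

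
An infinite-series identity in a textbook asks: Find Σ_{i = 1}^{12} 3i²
= 3·n(n + 1)(2n + 1)/6 = 3·12·13·25/6 = 1950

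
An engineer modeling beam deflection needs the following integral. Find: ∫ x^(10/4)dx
Power rule: ∫ x^(5/2) dx = x^(7/2)/(7/2) + C

Answer: (2/7)·x^(7/2) + C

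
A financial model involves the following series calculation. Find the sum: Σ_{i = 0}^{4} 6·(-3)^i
Geometric series: S = a(1 - r^n)/(1 - r)
a = 6, r = -3, n = 5
S = 6(1 + 243)/4 = 366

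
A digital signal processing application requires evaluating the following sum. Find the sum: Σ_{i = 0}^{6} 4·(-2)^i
Geometric series: S=a(1 - r^n)/(1 - r)
a=4, r=-2, n=7
S=4(1+128)/3=172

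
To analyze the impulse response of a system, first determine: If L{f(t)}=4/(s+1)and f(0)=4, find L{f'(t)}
L{f'(t)} = s·F(s) - f(0) = 4s/(s+1)-4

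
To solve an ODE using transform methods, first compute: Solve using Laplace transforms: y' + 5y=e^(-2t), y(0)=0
Take L: sY - 0+5Y = 1/(s+2)
Y(s+5) = 1/(s+2)+0
Y = 1/((s+2)(s+5))+0/(s+5)
Partial fractions: 1/((s+2)(s+5)) = (1/3)/(s+2) - (1/3)/(s+5)
So Y = (1/3)/(s+2) - (1/3)/(s+5)
Inverse Laplace transform (L^(-1){1/(s+2)} = e^(-2t), L^(-1){1/(s+5)} = e^(-5t)):

Answer: y(t) = (1/3)·e^(-2t) - (1/3)·e^(-5t)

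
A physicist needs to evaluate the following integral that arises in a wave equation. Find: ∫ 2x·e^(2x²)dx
Let u=2x², du=4x dx
∫ (1/2)e^u du=e^u/2 + C

Answer: e^(2x²)/2 + C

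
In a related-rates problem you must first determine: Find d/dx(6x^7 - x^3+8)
Power rule: d/dx(ax^n) = n·a·x^(n-1)
Term by term: 42·x^6 - 3·x^2

Answer: 42x^6 - 3x^2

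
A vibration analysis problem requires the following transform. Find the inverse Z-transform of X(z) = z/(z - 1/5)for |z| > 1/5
Standard pair: z/(z-a) <-> a^n * u[n] for causal signals
With a=1/5: x[n]=(1/5)^n * u[n]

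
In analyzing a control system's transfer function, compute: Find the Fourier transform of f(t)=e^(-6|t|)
Using the standard pair: F{e^(-a|t|)}=2a/(a^2 + omega^2)
With a=6: F(omega)=12/(36 + omega^2)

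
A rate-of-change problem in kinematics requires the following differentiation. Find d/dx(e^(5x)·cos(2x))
Product rule: (fg)' = f'g + fg'
f = e^(5x), f' = 5·e^(5x)
g = cos(2x), g' = -2·sin(2x)

Answer: 5·e^(5x)·cos(2x) - 2·e^(5x)·sin(2x)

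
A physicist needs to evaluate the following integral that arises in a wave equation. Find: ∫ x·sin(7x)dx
By parts: u=x, dv=sin(7x) dx
du=dx, v=-cos(7x)/7
=-x·cos(7x)/7+sin(7x)/7²+C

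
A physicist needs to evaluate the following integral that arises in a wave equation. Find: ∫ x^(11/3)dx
Power rule: ∫ x^(11/3) dx=x^(14/3)/(14/3) + C

Answer: (3/14)·x^(14/3) + C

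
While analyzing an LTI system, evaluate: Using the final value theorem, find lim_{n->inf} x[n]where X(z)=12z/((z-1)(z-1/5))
Final value theorem: lim x[n]=lim_{z->1} (z-1) * X(z)
(z-1) * X(z)=12z/(z-1/5)
As z->1: 12/(1 - 1/5)=12/(4/5)=15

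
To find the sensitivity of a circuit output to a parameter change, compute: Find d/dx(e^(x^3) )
Chain rule: d/dx[e^u]=e^u · u' where u=x^3
u'=3x^2

Answer: 3x^2·e^(x^3)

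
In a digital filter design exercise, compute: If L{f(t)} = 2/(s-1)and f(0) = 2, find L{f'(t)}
L{f'(t)}=s·F(s) - f(0)=2s/(s-1)-2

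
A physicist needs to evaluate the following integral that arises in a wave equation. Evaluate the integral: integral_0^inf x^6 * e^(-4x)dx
This is a Gamma integral. Substitute u=4x (du=4 dx):
integral_0^inf x^6 * e^(-4x) dx=(1/4^7) integral_0^inf u^6 * e^(-u) du
=Gamma(7)/4^7=6!/4^7=720/16384

Answer: 45/1024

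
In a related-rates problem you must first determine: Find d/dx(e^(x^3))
Chain rule: d/dx[e^u]=e^u · u' where u=x^3
u'=3x^2

Answer: 3x^2·e^(x^3)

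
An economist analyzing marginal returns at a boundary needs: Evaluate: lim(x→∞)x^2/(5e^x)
Apply L'Hôpital 2 times (∞/∞ each time):
Eventually get 2!/(5e^x) → 0

Answer: 0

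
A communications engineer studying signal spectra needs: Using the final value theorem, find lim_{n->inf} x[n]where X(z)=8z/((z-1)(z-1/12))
Final value theorem: lim x[n] = lim_{z->1} (z-1) * X(z)
(z-1) * X(z) = 8z/(z-1/12)
As z->1: 8/(1 - 1/12) = 8/(11/12) = 96/11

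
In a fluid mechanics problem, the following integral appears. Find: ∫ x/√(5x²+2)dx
Let u = 5x²+2, du = 10x dx
∫ (1/10)·u^(-1/2) du = √u/5+C

Answer: √(5x²+2)/5+C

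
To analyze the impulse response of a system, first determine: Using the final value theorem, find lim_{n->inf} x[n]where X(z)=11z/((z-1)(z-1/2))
Final value theorem: lim x[n]=lim_{z->1} (z-1) * X(z)
(z-1) * X(z)=11z/(z-1/2)
As z->1: 11/(1-1/2)=11/(1/2)=22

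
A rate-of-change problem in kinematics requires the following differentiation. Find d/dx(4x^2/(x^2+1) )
Quotient rule: (f/g)'=(f'g - fg')/g²
f=4x^2, f'=8x
g=x^2 + 1, g'=2x

Answer: (8x·(x^2 + 1) - 8x^3)/(x^2 + 1)²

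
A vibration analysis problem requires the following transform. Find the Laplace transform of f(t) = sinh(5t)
L{sinh(at)}=a/(s²-a²)
L{sinh(5t)}=5/(s²-25)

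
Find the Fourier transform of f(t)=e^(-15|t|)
Using the standard pair: F{e^(-a|t|)} = 2a/(a^2 + omega^2)
With a = 15: F(omega) = 30/(225 + omega^2)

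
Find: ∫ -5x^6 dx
Using power rule: ∫ -5x^6 dx = -5/7 x^7 + C = (-5/7)x^7 + C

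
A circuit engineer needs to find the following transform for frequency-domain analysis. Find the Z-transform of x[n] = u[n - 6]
Using the time-shift property: Z{u[n-6]}=z^(-6)*z/(z-1)
=z^(-5)/(z-1)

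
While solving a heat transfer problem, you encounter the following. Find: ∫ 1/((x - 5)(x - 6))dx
Partial fractions: 1/((x-5)(x-6)) = A/(x-5) + B/(x-6)
A = -1, B = 1
∫ [-1· 1/(x-5) + 1· 1/(x-6)] dx
= (1)[ln|x-6| - ln|x-5|] + C

Answer: ln|(x-6)/(x-5)| + C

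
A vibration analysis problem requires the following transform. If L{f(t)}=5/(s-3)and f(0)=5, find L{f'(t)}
L{f'(t)} = s·F(s) - f(0) = 5s/(s-3)-5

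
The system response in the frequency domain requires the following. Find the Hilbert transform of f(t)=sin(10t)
The Hilbert transform shifts each frequency component by -pi/2.
H{sin(wt)} = -cos(wt)
With w = 10: H{sin(10t)} = -cos(10t)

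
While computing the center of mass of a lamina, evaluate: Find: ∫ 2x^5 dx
Using power rule: ∫ 2x^5 dx = 2/6 x^6+C = (1/3)x^6+C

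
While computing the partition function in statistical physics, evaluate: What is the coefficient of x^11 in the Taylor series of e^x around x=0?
Taylor series of e^x = Σ x^n/n!
Coefficient of x^11 = 1/11! = 1/39916800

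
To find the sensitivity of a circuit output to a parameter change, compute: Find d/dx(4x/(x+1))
Quotient rule: (f/g)' = (f'g - fg')/g²
f = 4x, f' = 4
g = x+1, g' = 1

Answer: (4·(x+1)-4x)/(x+1)²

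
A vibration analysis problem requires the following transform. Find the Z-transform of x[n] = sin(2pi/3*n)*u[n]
Z{sin(w0*n)*u[n]} = z*sin(w0)/(z^2 - 2z*cos(w0) + 1)
With w0 = 2pi/3: X(z) = z*sin(2pi/3)/(z^2 - 2z*cos(2pi/3) + 1)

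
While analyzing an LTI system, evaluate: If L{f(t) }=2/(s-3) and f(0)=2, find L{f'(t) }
L{f'(t)} = s·F(s) - f(0) = 2s/(s-3)-2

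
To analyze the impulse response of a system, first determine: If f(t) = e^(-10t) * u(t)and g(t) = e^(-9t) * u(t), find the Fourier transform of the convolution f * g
By the convolution theorem: F{f * g} = F(omega) * G(omega)
F(omega) = 1/(10 + j * omega), G(omega) = 1/(9 + j * omega)
F{f * g} = 1/((10 + j * omega)(9 + j * omega))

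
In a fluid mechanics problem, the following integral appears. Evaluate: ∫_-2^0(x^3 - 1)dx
Step 1: Find antiderivative F(x) = (1/4)x^4 - x
Step 2: F(0) - F(-2) = 0 - (6) = -6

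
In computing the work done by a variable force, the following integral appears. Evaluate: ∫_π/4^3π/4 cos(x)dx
Antiderivative: sin(x)
Evaluate at bounds: [sin(1·3π/4)/1] - [sin(1·π/4)/1]
=((√2/2) - (√2/2))/1=0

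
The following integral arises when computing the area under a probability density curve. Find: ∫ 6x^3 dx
Using power rule: ∫ 6x^3 dx = 6/4 x^4+C = (3/2)x^4+C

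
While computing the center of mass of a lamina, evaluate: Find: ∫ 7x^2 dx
Using power rule: ∫ 7x^2 dx=7/3 x^3+C=(7/3)x^3+C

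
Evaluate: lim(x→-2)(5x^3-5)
Polynomial is continuous, so substitute x=-2:
5·(-2)^3 - 5=-45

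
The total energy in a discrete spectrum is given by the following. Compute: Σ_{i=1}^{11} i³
Using formula: Σ i^3 = [n(n + 1)/2]² = [11·12/2]² = 4356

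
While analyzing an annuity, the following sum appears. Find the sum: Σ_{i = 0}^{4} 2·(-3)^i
Geometric series: S=a(1 - r^n)/(1 - r)
a=2, r=-3, n=5
S=2(1+243)/4=122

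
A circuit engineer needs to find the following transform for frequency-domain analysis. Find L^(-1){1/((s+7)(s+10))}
Partial fractions: 1/((s+7)(s+10))=A/(s+7)+B/(s+10)
Cover-up: A=1/(s+10)|_{s=-7}=1/3; B=1/(s+7)|_{s=-10}=-1/3
L^(-1)=(1/3)e^(-7t) - (1/3)e^(-10t)

Answer: (1/3)(e^(-7t) - e^(-10t))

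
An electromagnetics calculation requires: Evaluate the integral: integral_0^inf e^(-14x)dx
integral_0^inf e^(-14x) dx=[-1/14 * e^(-14x)]_0^inf
=0 - (-1/14)=1/14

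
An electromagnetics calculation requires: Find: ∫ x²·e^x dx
Integration by parts twice:
First: u = x², dv = e^x dx => x²e^x - 2∫ xe^x dx
Second: u = x, dv = e^x dx => xe^x - e^x
Combining: x²e^x - 2xe^x + 2e^x + C

Answer: e^x(x² - 2x + 2) + C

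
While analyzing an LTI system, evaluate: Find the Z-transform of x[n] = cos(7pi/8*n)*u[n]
Z{cos(w0 * n) * u[n]}=z(z - cos(w0))/(z^2-2z * cos(w0)+1)
With w0=7pi/8: X(z)=z(z - cos(7pi/8))/(z^2-2z * cos(7pi/8)+1)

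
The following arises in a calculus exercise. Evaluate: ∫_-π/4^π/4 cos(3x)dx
Antiderivative: sin(3x)/3
Evaluate at bounds: [sin(3·π/4)/3] - [sin(3·-π/4)/3]
=((√2/2) - (-√2/2))/3=√2/3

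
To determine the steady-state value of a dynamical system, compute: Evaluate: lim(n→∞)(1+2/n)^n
This is the definition of e^2: lim(1+2/n)^n = e^2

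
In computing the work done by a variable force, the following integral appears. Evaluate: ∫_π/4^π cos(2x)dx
Antiderivative: sin(2x)/2
Evaluate at bounds: [sin(2·π)/2] - [sin(2·π/4)/2]
=((0) - (1))/2=-1/2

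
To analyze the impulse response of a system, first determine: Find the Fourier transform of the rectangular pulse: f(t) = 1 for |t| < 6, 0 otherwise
F(omega)=integral from -6 to 6 of e^(-j * omega * t) dt
=2 * sin(6 * omega)/omega=12 * sinc(6 * omega/pi)

Answer: 2 * sin(6 * omega)/omega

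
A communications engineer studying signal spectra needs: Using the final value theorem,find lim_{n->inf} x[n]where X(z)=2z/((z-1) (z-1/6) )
Final value theorem: lim x[n] = lim_{z->1} (z-1) * X(z)
(z-1) * X(z) = 2z/(z-1/6)
As z->1: 2/(1 - 1/6) = 2/(5/6) = 12/5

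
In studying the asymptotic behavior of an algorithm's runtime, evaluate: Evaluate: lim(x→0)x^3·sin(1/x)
Squeeze theorem: -|x^3| ≤ x^3·sin(1/x) ≤ |x^3|
Since x^3 → 0 as x → 0, by squeeze theorem the limit is 0

Answer: 0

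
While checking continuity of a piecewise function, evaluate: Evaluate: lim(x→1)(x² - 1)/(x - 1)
Factor: (x² - 1)=(x-1)(x+1)
Cancel (x-1): lim(x→1) (x+1)=2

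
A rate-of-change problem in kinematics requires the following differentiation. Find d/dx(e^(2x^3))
Chain rule: d/dx[e^u]=e^u · u' where u=2x^3
u'=6x^2

Answer: 6x^2·e^(2x^3)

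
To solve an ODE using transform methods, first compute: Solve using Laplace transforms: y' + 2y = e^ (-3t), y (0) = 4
Take L: sY - 4+2Y=1/(s+3)
Y(s+2)=1/(s+3)+4
Y=1/((s+3)(s+2))+4/(s+2)
Partial fractions: 1/((s+3)(s+2))=-1/(s+3)+1/(s+2)
So Y=-1/(s+3)+5/(s+2)
Inverse Laplace transform (L^(-1){1/(s+3)}=e^(-3t), L^(-1){1/(s+2)}=e^(-2t)):

Answer: y(t)=-1·e^(-3t)+5·e^(-2t)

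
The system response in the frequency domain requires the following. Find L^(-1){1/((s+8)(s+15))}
Partial fractions: 1/((s+8)(s+15))=A/(s+8)+B/(s+15)
Cover-up: A=1/(s+15)|_{s=-8}=1/7; B=1/(s+8)|_{s=-15}=-1/7
L^(-1)=(1/7)e^(-8t) - (1/7)e^(-15t)

Answer: (1/7)(e^(-8t) - e^(-15t))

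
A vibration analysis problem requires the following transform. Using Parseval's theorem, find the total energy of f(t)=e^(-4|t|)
Parseval's theorem: E=integral |f(t)|^2 dt=(1/2pi) integral |F(omega)|^2 domega
E=integral_{-inf}^{inf} e^(-8|t|) dt=2 * integral_0^inf e^(-8t) dt=2/(2 * 4)=1/4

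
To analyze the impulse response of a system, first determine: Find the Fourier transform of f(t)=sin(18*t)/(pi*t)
sin(W*t)/(pi*t) = (W/pi)*sinc(W*t/pi) is the impulse response of the ideal low-pass filter with cutoff W (here W = 18).
Its Fourier transform is a rectangular function:
F(omega) = 1 for |omega| < 18, 0 otherwise

Answer: rect(omega/36) [i.e., 1 for |omega| < 18, 0 otherwise]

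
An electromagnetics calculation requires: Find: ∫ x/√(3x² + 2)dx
Let u=3x² + 2, du=6x dx
∫ (1/6)·u^(-1/2) du=√u/3 + C

Answer: √(3x² + 2)/3 + C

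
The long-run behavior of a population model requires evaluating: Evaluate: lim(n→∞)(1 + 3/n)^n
This is the definition of e^3: lim(1+3/n)^n=e^3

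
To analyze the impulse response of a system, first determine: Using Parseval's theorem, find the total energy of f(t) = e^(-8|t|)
Parseval's theorem: E = integral |f(t)|^2 dt = (1/2pi) integral |F(omega)|^2 domega
E = integral_{-inf}^{inf} e^(-16|t|) dt = 2*integral_0^inf e^(-16t) dt = 2/(2*8) = 1/8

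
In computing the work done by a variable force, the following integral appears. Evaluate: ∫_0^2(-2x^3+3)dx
Step 1: Find antiderivative F(x)=(-1/2)x^4 + 3x
Step 2: F(2) - F(0)=-2 - (0)=-2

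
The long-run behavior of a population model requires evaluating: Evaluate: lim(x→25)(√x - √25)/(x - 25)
Multiply by conjugate (√x + √25)/(√x + √25):
= (x - 25)/((x - 25)(√x + √25)) = 1/(√x + √25)
As x → 25: 1/(2√25)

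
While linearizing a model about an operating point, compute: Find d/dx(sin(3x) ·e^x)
Product rule: (fg)' = f'g+fg'
f = sin(3x), f' = 3·cos(3x)
g = e^x, g' = e^x

Answer: 3·cos(3x)·e^x+sin(3x)·e^x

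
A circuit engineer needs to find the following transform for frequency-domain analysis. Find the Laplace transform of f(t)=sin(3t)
L{sin(wt)} = w/(s² + w²)
L{sin(3t)} = 3/(s² + 9)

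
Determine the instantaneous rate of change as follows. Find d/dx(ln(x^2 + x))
Chain rule: d/dx[ln(u)] = u'/u where u = x^2 + x
u' = 2x + 1

Answer: (2x + 1)/(x^2 + x)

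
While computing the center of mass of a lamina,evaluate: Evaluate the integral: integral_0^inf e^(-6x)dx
integral_0^inf e^(-6x) dx = [-1/6*e^(-6x)]_0^inf
= 0 - (-1/6) = 1/6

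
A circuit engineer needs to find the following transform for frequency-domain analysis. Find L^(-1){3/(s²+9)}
L^(-1){w/(s² + w²)}=sin(wt)
Here w=3

Answer: sin(3t)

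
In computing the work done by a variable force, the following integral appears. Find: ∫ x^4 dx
Using power rule: ∫ x^4 dx=1/5 x^5+C=(1/5)x^5+C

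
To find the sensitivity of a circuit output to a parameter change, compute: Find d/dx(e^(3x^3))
Chain rule: d/dx[e^u]=e^u · u' where u=3x^3
u'=9x^2

Answer: 9x^2·e^(3x^3)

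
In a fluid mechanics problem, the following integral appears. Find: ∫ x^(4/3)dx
Power rule: ∫ x^(4/3) dx=x^(7/3)/(7/3) + C

Answer: (3/7)·x^(7/3) + C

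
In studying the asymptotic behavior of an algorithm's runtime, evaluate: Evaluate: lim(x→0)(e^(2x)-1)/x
L'Hôpital (0/0): lim 2e^(2x)/1 = 2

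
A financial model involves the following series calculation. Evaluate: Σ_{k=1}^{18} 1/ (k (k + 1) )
Partial fractions: 1/(k(k + 1))=1/k - 1/(k + 1)
Telescoping sum: 1(1 - 1/19)=1·18/19

Answer: 18/19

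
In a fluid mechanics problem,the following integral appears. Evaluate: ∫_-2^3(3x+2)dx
Step 1: Find antiderivative F(x)=(3/2)x^2+2x
Step 2: F(3) - F(-2)=39/2 - (2)=35/2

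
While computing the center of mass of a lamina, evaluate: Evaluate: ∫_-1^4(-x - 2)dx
Step 1: Find antiderivative F(x) = (-1/2)x^2-2x
Step 2: F(4) - F(-1) = -16 - (3/2) = -35/2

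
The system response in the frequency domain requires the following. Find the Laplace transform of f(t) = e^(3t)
L{e^(at)} = 1/(s-a)
L{e^(3t)} = 1/(s-3)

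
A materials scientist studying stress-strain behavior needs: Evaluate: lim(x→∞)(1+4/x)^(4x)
Rewrite as [(1+4/x)^x]^4.
lim(1+4/x)^x = e^4, so limit = (e^4)^4 = e^16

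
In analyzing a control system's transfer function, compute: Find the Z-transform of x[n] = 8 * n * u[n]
Z{n * u[n]}=z/(z-1)^2
By linearity: Z{8 * n * u[n]}=8z/(z-1)^2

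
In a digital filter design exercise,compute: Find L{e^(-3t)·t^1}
First shifting: L{e^(at)f(t)} = F(s-a)
L{t^1} = 1/s^2
Shift s → s+3: 1/(s+3)^2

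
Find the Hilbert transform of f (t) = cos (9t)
The Hilbert transform shifts each frequency component by -pi/2.
H{cos(wt)} = sin(wt)
With w = 9: H{cos(9t)} = sin(9t)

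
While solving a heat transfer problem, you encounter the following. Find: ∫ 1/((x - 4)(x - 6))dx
Partial fractions: 1/((x-4)(x-6)) = A/(x-4)+B/(x-6)
A = -1/2, B = 1/2
∫ [-1/2· 1/(x-4)+1/2· 1/(x-6)] dx
= (1/2)[ln|x-6| - ln|x-4|]+C

Answer: (1/2)·ln|(x-6)/(x-4)|+C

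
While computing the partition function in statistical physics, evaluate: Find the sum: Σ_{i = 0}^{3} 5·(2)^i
Geometric series: S = a(1 - r^n)/(1 - r)
a = 5, r = 2, n = 4
S = 5(1 - 16)/-1 = 75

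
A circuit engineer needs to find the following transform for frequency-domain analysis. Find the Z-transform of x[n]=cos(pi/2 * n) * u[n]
Z{cos(w0 * n) * u[n]} = z(z - cos(w0))/(z^2-2z * cos(w0)+1)
With w0 = pi/2: X(z) = z(z - cos(pi/2))/(z^2-2z * cos(pi/2)+1)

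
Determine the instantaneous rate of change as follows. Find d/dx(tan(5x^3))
Chain rule: d/dx[tan(u)]=sec²(u)·u' where u=5x^3
u'=15x^2

Answer: 15x^2·sec²(5x^3)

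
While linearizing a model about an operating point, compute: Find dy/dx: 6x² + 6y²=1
Differentiate: 12x+12y·(dy/dx)=0
dy/dx=-12x/(12y)=-1·(x/y)

Answer: dy/dx=-1·(x/y)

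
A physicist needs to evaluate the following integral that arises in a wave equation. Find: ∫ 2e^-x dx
Since d/dx[e^-x]=- e^-x, we get -2e^-x + C

Answer: -2e^-x + C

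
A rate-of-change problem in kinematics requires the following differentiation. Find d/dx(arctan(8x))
d/dx[arctan(u)] = u'/(1+u²), u = 8x, u' = 8

Answer: 8/(1+64x²)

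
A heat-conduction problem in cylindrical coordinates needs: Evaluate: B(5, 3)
B(x,y)=Γ(x)Γ(y)/Γ(x + y)=(x-1)!(y-1)!/(x + y-1)!
B(5,3)=4!·2!/7!=1/105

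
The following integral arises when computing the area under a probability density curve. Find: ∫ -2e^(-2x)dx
Since d/dx[e^(-2x)]=-2e^(-2x), we get 1 e^(-2x) + C

Answer: e^(-2x) + C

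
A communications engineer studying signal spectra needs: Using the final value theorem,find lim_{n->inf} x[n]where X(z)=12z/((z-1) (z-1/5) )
Final value theorem: lim x[n]=lim_{z->1} (z-1)*X(z)
(z-1)*X(z)=12z/(z-1/5)
As z->1: 12/(1-1/5)=12/(4/5)=15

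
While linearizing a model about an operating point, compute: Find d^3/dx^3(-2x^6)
Apply power rule 3 times:
d^1: -12x^5
d^2: -60x^4
d^3: -240x^3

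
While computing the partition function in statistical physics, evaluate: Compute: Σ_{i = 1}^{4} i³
Using formula: Σ i^3=[n(n + 1)/2]²=[4·5/2]²=100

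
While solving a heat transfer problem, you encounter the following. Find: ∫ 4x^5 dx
Using power rule: ∫ 4x^5 dx=4/6 x^6+C=(2/3)x^6+C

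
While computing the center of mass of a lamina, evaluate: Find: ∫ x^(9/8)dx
Power rule: ∫ x^(9/8) dx = x^(17/8)/(17/8) + C

Answer: (8/17)·x^(17/8) + C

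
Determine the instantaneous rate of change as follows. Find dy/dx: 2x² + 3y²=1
Differentiate: 4x+6y·(dy/dx)=0
dy/dx=-4x/(6y)=-(2/3)·(x/y)

Answer: dy/dx=-(2/3)·(x/y)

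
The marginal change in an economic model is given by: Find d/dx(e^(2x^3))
Chain rule: d/dx[e^u] = e^u · u' where u = 2x^3
u' = 6x^2

Answer: 6x^2·e^(2x^3)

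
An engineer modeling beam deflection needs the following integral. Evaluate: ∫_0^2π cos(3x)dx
Antiderivative: sin(3x)/3
Evaluate at bounds: [sin(3·2π)/3] - [sin(3·0)/3]
=((0) - (0))/3=0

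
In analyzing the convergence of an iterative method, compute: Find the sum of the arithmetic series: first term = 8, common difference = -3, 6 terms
Last term: a_n = 8 + (6 - 1)·-3 = -7
Sum = n(a_1 + a_n)/2 = 6(8 + (-7))/2 = 3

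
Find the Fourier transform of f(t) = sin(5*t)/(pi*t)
sin(W * t)/(pi * t)=(W/pi) * sinc(W * t/pi) is the impulse response of the ideal low-pass filter with cutoff W (here W=5).
Its Fourier transform is a rectangular function:
F(omega)=1 for |omega| < 5, 0 otherwise

Answer: rect(omega/10) [i.e., 1 for |omega| < 5, 0 otherwise]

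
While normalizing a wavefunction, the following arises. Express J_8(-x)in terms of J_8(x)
For integer n: J_n(-x) = (-1)^n J_n(x)
With n = 8: J_8(-x) = (-1)^8 J_8(x) = J_8(x)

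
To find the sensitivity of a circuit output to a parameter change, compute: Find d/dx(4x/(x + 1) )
Quotient rule: (f/g)'=(f'g - fg')/g²
f=4x, f'=4
g=x + 1, g'=1

Answer: (4·(x + 1) - 4x)/(x + 1)²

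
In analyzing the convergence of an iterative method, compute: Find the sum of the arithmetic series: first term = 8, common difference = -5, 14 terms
Last term: a_n=8 + (14 - 1)·-5=-57
Sum=n(a_1 + a_n)/2=14(8 + (-57))/2=-343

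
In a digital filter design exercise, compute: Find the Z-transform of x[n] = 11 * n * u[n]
Z{n*u[n]}=z/(z-1)^2
By linearity: Z{11*n*u[n]}=11z/(z-1)^2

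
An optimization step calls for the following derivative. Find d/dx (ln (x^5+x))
Chain rule: d/dx[ln(u)] = u'/u where u = x^5 + x
u' = 5x^4 + 1

Answer: (5x^4 + 1)/(x^5 + x)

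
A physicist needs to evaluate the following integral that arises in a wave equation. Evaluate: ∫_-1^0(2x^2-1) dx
Step 1: Find antiderivative F(x)=(2/3)x^3 - x
Step 2: F(0) - F(-1)=0 - (1/3)=-1/3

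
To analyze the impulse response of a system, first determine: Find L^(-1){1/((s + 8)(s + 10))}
Partial fractions: 1/((s+8)(s+10)) = A/(s+8)+B/(s+10)
Cover-up: A = 1/(s+10)|_{s = -8} = 1/2; B = 1/(s+8)|_{s = -10} = -1/2
L^(-1) = (1/2)e^(-8t) - (1/2)e^(-10t)

Answer: (1/2)(e^(-8t) - e^(-10t))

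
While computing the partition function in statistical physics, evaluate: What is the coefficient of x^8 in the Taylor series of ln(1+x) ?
ln(1 + x) = Σ (-1)^(n + 1) x^n/n
Coefficient of x^8 = (-1)^9/8 = -1/8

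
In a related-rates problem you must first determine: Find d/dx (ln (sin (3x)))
Chain rule: d/dx[ln(u)] = u'/u where u = sin(3x)
u' = 3cos(3x)

Answer: (3cos(3x))/(sin(3x))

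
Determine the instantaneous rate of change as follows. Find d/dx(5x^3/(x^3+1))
Quotient rule: (f/g)' = (f'g - fg')/g²
f = 5x^3, f' = 15x^2
g = x^3+1, g' = 3x^2

Answer: (15x^2·(x^3+1)-15x^5)/(x^3+1)²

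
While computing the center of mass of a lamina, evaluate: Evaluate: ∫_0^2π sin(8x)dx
Antiderivative: -cos(8x)/8
Evaluate at bounds: [-cos(8·2π)/8] - [-cos(8·0)/8]
=(-(1)+(1))/8=0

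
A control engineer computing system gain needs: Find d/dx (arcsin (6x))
d/dx[arcsin(u)]=u'/√(1-u²), u=6x, u'=6

Answer: 6/√(1 - 36x²)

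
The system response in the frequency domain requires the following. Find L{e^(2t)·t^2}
First shifting: L{e^(at)f(t)}=F(s-a)
L{t^2}=2/s^3
Shift s → s-2: 2/(s-2)^3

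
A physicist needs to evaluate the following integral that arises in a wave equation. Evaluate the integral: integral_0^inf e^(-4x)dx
integral_0^inf e^(-4x) dx=[-1/4*e^(-4x)]_0^inf
=0 - (-1/4)=1/4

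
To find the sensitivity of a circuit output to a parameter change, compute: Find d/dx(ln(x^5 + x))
Chain rule: d/dx[ln(u)] = u'/u where u = x^5+x
u' = 5x^4+1

Answer: (5x^4+1)/(x^5+x)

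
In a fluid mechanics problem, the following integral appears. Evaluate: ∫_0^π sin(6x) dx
Antiderivative: -cos(6x)/6
Evaluate at bounds: [-cos(6·π)/6] - [-cos(6·0)/6]
=(-(1) + (1))/6=0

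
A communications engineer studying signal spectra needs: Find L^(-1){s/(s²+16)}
L^(-1){s/(s² + w²)}=cos(wt)
Here w=4

Answer: cos(4t)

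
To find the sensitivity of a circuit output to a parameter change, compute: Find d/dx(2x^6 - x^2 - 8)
Power rule: d/dx(ax^n)=n·a·x^(n-1)
Term by term: 12·x^5 - 2·x

Answer: 12x^5 - 2x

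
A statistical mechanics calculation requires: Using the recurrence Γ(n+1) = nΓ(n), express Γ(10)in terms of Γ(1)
Γ(10)=9Γ(9)=9·8Γ(8)=...=9!·Γ(1)=362880·Γ(1)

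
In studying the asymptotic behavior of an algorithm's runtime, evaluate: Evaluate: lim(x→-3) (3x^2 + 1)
Polynomial is continuous, so substitute x=-3:
3·(-3)^2 + 1=28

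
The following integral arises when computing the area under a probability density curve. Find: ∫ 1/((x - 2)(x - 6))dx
Partial fractions: 1/((x-2)(x-6)) = A/(x-2) + B/(x-6)
A = -1/4, B = 1/4
∫ [-1/4· 1/(x-2) + 1/4· 1/(x-6)] dx
= (1/4)[ln|x-6| - ln|x-2|] + C

Answer: (1/4)·ln|(x-6)/(x-2)| + C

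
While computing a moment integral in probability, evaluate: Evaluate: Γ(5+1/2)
Γ(n + 1/2)=(2n)!√π/(4^n·n!)
=3628800√π/(1024·120)=(945/32)·√π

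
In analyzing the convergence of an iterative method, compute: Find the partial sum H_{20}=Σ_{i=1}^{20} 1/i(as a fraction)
H_20 = 1 + 1/2 + 1/3 + ... + 1/20
= 55835135/15519504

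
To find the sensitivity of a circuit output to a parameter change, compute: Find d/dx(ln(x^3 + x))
Chain rule: d/dx[ln(u)]=u'/u where u=x^3+x
u'=3x^2+1

Answer: (3x^2+1)/(x^3+x)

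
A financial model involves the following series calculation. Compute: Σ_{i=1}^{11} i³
Using formula: Σ i^3 = [n(n+1)/2]² = [11·12/2]² = 4356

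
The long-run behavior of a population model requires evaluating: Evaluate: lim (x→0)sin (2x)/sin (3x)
sin(u) ≈ u for small u:
sin(2x)/sin(3x) ≈ 2x/(3x) = 2/3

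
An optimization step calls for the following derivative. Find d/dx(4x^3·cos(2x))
Product rule: (fg)'=f'g+fg'
f=4x^3, f'=12x^2
g=cos(2x), g'=-2·sin(2x)

Answer: 12x^2·cos(2x)-8x^3·sin(2x)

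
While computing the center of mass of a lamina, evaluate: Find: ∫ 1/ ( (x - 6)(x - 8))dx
Partial fractions: 1/((x-6)(x-8)) = A/(x-6)+B/(x-8)
A = -1/2, B = 1/2
∫ [-1/2· 1/(x-6)+1/2· 1/(x-8)] dx
= (1/2)[ln|x-8| - ln|x-6|]+C

Answer: (1/2)·ln|(x-8)/(x-6)|+C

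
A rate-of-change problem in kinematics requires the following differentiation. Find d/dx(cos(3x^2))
Chain rule: d/dx[cos(u)]=-sin(u)·u' where u=3x^2
u'=6x

Answer: -6x·sin(3x^2)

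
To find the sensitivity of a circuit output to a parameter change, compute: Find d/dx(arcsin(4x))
d/dx[arcsin(u)]=u'/√(1-u²), u=4x, u'=4

Answer: 4/√(1 - 16x²)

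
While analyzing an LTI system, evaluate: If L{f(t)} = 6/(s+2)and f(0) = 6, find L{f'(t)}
L{f'(t)} = s·F(s) - f(0) = 6s/(s + 2) - 6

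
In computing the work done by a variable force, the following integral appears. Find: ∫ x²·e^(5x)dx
Integration by parts twice:
First: u = x², dv = e^(5x) dx => x²e^(5x)/5 - (2/5)∫ xe^(5x) dx
Second (∫ xe^(5x) dx): xe^(5x)/5 - e^(5x)/25
Combining: e^(5x)(x²/5 - 2x/25 + 2/125) + C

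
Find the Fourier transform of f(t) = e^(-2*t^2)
The Fourier transform of a Gaussian e^(-a * t^2) is sqrt(pi/a) * e^(-omega^2/(4a)).
With a=2: F(omega)=sqrt(pi/2) * e^(-omega^2/8)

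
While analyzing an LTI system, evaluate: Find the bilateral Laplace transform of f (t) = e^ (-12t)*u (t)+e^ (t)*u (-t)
For e^(-12t) * u(t): L = 1/(s + 12), Re(s) > -12
For e^(t) * u(-t): L = -1/(s-1), Re(s) < 1
Combined: F(s) = 1/(s + 12) - 1/(s-1), -12 < Re(s) < 1

Answer: 1/(s + 12) - 1/(s-1), ROC: -12 < Re(s) < 1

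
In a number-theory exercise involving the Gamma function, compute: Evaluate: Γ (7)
Γ(n)=(n-1)! for positive integers
Γ(7)=6!=720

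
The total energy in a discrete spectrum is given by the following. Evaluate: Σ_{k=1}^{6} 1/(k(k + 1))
Partial fractions: 1/(k(k + 1))=1/k - 1/(k + 1)
Telescoping sum: 1(1 - 1/7)=1·6/7

Answer: 6/7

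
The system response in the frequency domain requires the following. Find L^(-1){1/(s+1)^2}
L^(-1){1/(s-a)^n}=t^(n-1)·e^(at)/(n-1)!
Here a=-1, n=2: t^1·e^(-t)/1

Answer: t·e^(-t)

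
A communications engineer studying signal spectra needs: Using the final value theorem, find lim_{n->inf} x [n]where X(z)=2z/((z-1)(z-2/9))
Final value theorem: lim x[n]=lim_{z->1} (z-1) * X(z)
(z-1) * X(z)=2z/(z-2/9)
As z->1: 2/(1 - 2/9)=2/(7/9)=18/7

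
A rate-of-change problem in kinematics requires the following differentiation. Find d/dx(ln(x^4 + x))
Chain rule: d/dx[ln(u)]=u'/u where u=x^4 + x
u'=4x^3 + 1

Answer: (4x^3 + 1)/(x^4 + x)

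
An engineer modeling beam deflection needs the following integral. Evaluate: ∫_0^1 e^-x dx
Antiderivative: -e^-x
Evaluate: -(e^-1-1)

Answer: (e^-1-1)/(-1)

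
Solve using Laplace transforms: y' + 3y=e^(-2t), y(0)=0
Take L: sY - 0 + 3Y = 1/(s + 2)
Y(s + 3) = 1/(s + 2) + 0
Y = 1/((s + 2)(s + 3)) + 0/(s + 3)
Partial fractions: 1/((s + 2)(s + 3)) = 1/(s + 2) - 1/(s + 3)
So Y = 1/(s + 2) - 1/(s + 3)
Inverse Laplace transform (L^(-1){1/(s + 2)} = e^(-2t), L^(-1){1/(s + 3)} = e^(-3t)):

Answer: y(t) = 1·e^(-2t) - e^(-3t)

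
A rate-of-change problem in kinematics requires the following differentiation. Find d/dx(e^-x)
Chain rule: d/dx[e^u]=e^u · u' where u=-x
u'=-1

Answer: -1·e^-x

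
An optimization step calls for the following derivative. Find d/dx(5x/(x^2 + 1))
Quotient rule: (f/g)'=(f'g - fg')/g²
f=5x, f'=5
g=x^2+1, g'=2x

Answer: (5·(x^2+1)-10x^2)/(x^2+1)²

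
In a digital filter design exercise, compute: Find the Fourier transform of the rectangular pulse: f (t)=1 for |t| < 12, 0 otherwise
F(omega) = integral from -12 to 12 of e^(-j*omega*t) dt
= 2*sin(12*omega)/omega = 24*sinc(12*omega/pi)

Answer: 2*sin(12*omega)/omega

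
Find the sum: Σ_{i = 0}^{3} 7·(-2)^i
Geometric series: S=a(1 - r^n)/(1 - r)
a=7, r=-2, n=4
S=7(1-16)/3=-35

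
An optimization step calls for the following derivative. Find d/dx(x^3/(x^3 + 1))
Quotient rule: (f/g)' = (f'g - fg')/g²
f = x^3, f' = 3x^2
g = x^3+1, g' = 3x^2

Answer: (3x^2·(x^3+1)-3x^5)/(x^3+1)²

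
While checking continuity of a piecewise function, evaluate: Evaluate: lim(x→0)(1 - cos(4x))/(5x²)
Using 1-cos(u) ≈ u²/2 for small u:
(1-cos(4x)) ≈ (4x)²/2 = 16x²/2
So limit = 16/(2·5) = 8/5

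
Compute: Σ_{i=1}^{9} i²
Using formula: Σ i^2 = n(n + 1)(2n + 1)/6 = 9·10·19/6 = 285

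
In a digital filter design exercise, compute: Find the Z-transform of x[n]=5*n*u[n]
Z{n*u[n]}=z/(z-1)^2
By linearity: Z{5*n*u[n]}=5z/(z-1)^2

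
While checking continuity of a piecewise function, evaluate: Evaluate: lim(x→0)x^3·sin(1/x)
Squeeze theorem: -|x^3| ≤ x^3·sin(1/x) ≤ |x^3|
Since x^3 → 0 as x → 0, by squeeze theorem the limit is 0

Answer: 0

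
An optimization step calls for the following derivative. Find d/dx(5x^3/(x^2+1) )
Quotient rule: (f/g)'=(f'g - fg')/g²
f=5x^3, f'=15x^2
g=x^2+1, g'=2x

Answer: (15x^2·(x^2+1)-10x^4)/(x^2+1)²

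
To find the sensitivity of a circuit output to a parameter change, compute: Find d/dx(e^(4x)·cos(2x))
Product rule: (fg)'=f'g+fg'
f=e^(4x), f'=4·e^(4x)
g=cos(2x), g'=-2·sin(2x)

Answer: 4·e^(4x)·cos(2x)-2·e^(4x)·sin(2x)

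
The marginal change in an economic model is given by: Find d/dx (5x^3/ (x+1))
Quotient rule: (f/g)' = (f'g - fg')/g²
f = 5x^3, f' = 15x^2
g = x+1, g' = 1

Answer: (15x^2·(x+1)-5x^3)/(x+1)²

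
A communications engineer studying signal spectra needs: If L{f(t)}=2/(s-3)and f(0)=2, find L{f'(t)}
L{f'(t)} = s·F(s) - f(0) = 2s/(s-3)-2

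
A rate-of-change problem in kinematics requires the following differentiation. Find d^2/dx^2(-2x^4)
Apply power rule 2 times:
d^1: -8x^3
d^2: -24x^2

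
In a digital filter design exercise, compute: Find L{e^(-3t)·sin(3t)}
First shifting: L{e^(at)f(t)} = F(s-a)
L{sin(3t)} = 3/(s² + 9)
Shift: 3/((s + 3)² + 9)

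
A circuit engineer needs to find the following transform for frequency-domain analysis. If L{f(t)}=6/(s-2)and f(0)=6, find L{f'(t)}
L{f'(t)}=s·F(s) - f(0)=6s/(s-2)-6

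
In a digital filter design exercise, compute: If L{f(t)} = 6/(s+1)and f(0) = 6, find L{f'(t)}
L{f'(t)} = s·F(s) - f(0) = 6s/(s + 1) - 6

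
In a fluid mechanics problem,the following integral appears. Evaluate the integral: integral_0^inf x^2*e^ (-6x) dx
This is a Gamma integral. Substitute u = 6x (du = 6 dx):
integral_0^inf x^2 * e^(-6x) dx = (1/6^3) integral_0^inf u^2 * e^(-u) du
= Gamma(3)/6^3 = 2!/6^3 = 2/216

Answer: 1/108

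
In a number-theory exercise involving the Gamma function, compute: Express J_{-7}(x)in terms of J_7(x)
For integer n: J_{-n}(x)=(-1)^n J_n(x)
With n=7: J_{-7}(x)=(-1)^7 J_7(x)=-J_7(x)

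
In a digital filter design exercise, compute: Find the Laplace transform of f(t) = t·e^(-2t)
L{t·e^(at)} = 1/(s-a)²
L{t·e^(-2t)} = 1/(s + 2)²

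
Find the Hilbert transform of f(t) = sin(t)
The Hilbert transform shifts each frequency component by -pi/2.
H{sin(wt)}=-cos(wt)
With w=1: H{sin(t)}=-cos(t)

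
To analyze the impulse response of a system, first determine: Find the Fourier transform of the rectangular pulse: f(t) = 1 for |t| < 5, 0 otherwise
F(omega) = integral from -5 to 5 of e^(-j * omega * t) dt
= 2 * sin(5 * omega)/omega = 10 * sinc(5 * omega/pi)

Answer: 2 * sin(5 * omega)/omega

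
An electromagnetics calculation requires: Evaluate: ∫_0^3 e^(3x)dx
Antiderivative: (1/3)e^(3x)
Evaluate: (1/3)(e^9-1)

Answer: (e^9-1)/3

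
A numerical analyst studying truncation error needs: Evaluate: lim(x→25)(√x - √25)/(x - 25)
Multiply by conjugate (√x + √25)/(√x + √25):
= (x - 25)/((x - 25)(√x + √25)) = 1/(√x + √25)
As x → 25: 1/(2√25)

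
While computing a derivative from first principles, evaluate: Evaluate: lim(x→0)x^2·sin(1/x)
Squeeze theorem: -|x^2| ≤ x^2·sin(1/x) ≤ |x^2|
Since x^2 → 0 as x → 0, by squeeze theorem the limit is 0

Answer: 0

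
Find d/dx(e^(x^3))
Chain rule: d/dx[e^u]=e^u · u' where u=x^3
u'=3x^2

Answer: 3x^2·e^(x^3)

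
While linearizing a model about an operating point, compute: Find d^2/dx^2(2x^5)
Apply power rule 2 times:
d^1: 10x^4
d^2: 40x^3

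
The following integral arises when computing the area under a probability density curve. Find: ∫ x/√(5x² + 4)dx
Let u = 5x²+4, du = 10x dx
∫ (1/10)·u^(-1/2) du = √u/5+C

Answer: √(5x²+4)/5+C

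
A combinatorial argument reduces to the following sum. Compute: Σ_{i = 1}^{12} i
Using formula: Σ i^1 = n(n + 1)/2 = 12·13/2 = 78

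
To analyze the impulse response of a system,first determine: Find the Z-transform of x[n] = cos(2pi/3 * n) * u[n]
Z{cos(w0*n)*u[n]}=z(z - cos(w0))/(z^2-2z*cos(w0)+1)
With w0=2pi/3: X(z)=z(z - cos(2pi/3))/(z^2-2z*cos(2pi/3)+1)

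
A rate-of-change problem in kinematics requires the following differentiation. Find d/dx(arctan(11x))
d/dx[arctan(u)] = u'/(1+u²), u = 11x, u' = 11

Answer: 11/(1+121x²)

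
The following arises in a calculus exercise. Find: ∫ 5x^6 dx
Using power rule: ∫ 5x^6 dx=5/7 x^7 + C=(5/7)x^7 + C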